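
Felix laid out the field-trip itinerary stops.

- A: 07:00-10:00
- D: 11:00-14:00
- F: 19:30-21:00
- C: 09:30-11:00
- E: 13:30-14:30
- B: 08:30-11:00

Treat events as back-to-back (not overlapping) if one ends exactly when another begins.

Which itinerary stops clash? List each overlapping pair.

Sorted by start: A, B, C, D, E, F.
B starts before A ends → A and B overlap.
C starts before A ends → A and C overlap.
D starts after A ends; A is clear from here.
C starts before B ends → B and C overlap.
D starts exactly when B ends (back-to-back, no overlap); B is clear from here.
D starts exactly when C ends (back-to-back, no overlap); C is clear from here.
E starts before D ends → D and E overlap.
F starts after D ends.
F starts after E ends.

A & B, A & C, B & C, D & E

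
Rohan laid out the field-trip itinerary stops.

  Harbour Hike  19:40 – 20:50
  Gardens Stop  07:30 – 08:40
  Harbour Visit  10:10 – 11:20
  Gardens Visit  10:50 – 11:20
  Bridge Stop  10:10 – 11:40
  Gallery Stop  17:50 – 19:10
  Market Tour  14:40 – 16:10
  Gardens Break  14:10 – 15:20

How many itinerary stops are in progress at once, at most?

3

Sweep the timeline, counting +1 at each start and −1 at each end (ends before starts at a tie):
07:30 start Gardens Stop → 1
08:40 end Gardens Stop → 0
10:10 start Bridge Stop → 1
10:10 start Harbour Visit → 2
10:50 start Gardens Visit → 3
11:20 end Gardens Visit → 2
11:20 end Harbour Visit → 1
11:40 end Bridge Stop → 0
14:10 start Gardens Break → 1
14:40 start Market Tour → 2
15:20 end Gardens Break → 1
16:10 end Market Tour → 0
17:50 start Gallery Stop → 1
19:10 end Gallery Stop → 0
19:40 start Harbour Hike → 1
20:50 end Harbour Hike → 0
Peak is 3, at 10:50 (Bridge Stop, Gardens Visit, Harbour Visit).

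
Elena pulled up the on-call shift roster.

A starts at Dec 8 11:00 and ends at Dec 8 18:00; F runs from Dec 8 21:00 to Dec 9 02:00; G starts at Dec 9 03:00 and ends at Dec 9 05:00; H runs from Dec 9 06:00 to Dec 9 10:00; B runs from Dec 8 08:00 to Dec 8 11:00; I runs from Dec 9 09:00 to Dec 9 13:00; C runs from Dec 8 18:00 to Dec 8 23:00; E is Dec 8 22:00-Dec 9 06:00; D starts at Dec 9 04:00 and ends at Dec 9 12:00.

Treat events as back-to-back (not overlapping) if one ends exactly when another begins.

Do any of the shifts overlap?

Sorted by start: B, A, C, F, E, G, D, H, I.
A starts exactly when B ends (back-to-back, no overlap); B is clear from here.
C starts exactly when A ends (back-to-back, no overlap); A is clear from here.
F starts before C ends → C and F overlap.
That's a conflict, so the schedule is not conflict-free.

Yes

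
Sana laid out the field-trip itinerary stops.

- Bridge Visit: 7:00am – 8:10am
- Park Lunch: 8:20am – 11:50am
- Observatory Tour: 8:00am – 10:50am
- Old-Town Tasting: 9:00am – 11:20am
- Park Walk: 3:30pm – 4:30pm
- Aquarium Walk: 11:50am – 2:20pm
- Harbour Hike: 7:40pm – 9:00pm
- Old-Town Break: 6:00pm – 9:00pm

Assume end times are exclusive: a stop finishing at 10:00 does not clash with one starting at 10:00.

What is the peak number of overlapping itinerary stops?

Sweep the timeline, counting +1 at each start and −1 at each end (ends before starts at a tie):
7:00am start Bridge Visit → 1
8:00am start Observatory Tour → 2
8:10am end Bridge Visit → 1
8:20am start Park Lunch → 2
9:00am start Old-Town Tasting → 3
10:50am end Observatory Tour → 2
11:20am end Old-Town Tasting → 1
11:50am end Park Lunch → 0
11:50am start Aquarium Walk → 1
2:20pm end Aquarium Walk → 0
3:30pm start Park Walk → 1
4:30pm end Park Walk → 0
6:00pm start Old-Town Break → 1
7:40pm start Harbour Hike → 2
9:00pm end Harbour Hike → 1
9:00pm end Old-Town Break → 0
Peak is 3, at 9:00am (Observatory Tour, Old-Town Tasting, Park Lunch).

3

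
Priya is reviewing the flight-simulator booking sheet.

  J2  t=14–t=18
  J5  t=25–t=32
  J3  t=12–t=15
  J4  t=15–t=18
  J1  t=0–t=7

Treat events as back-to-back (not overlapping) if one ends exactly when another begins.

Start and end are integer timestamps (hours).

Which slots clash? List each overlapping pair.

Two intervals overlap when each starts before the other ends.
Sorted by start: J1, J3, J2, J4, J5.
J3 starts after J1 ends; J1 is clear from here.
J2 starts before J3 ends → J3 and J2 overlap.
J4 starts exactly when J3 ends (back-to-back, no overlap); J3 is clear from here.
J4 starts before J2 ends → J2 and J4 overlap.
J5 starts after J2 ends.
J5 starts after J4 ends.

J2 & J3, J2 & J4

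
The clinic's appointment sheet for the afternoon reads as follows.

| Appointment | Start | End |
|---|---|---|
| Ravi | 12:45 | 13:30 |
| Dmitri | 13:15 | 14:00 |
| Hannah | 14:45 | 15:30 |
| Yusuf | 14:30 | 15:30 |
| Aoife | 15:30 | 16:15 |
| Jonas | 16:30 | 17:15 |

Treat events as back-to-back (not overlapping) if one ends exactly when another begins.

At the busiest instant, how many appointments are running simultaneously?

Walk through starts and ends in time order (an end at T is processed before a start at T):
12:45 start Ravi → 1
13:15 start Dmitri → 2
13:30 end Ravi → 1
14:00 end Dmitri → 0
14:30 start Yusuf → 1
14:45 start Hannah → 2
15:30 end Hannah → 1
15:30 end Yusuf → 0
15:30 start Aoife → 1
16:15 end Aoife → 0
16:30 start Jonas → 1
17:15 end Jonas → 0
Peak is 2, at 13:15 (Dmitri, Ravi).

2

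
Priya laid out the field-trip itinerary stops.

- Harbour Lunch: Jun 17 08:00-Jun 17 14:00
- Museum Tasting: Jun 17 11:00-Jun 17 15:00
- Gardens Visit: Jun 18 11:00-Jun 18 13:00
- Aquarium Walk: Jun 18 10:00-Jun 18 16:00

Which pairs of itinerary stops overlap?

Sorted by start: Harbour Lunch, Museum Tasting, Aquarium Walk, Gardens Visit.
Museum Tasting starts before Harbour Lunch ends → Harbour Lunch and Museum Tasting overlap.
Aquarium Walk starts after Harbour Lunch ends, so Harbour Lunch has no further overlaps.
Aquarium Walk starts after Museum Tasting ends, so Museum Tasting has no further overlaps.
Gardens Visit starts before Aquarium Walk ends → Aquarium Walk and Gardens Visit overlap.

Aquarium Walk & Gardens Visit, Harbour Lunch & Museum Tasting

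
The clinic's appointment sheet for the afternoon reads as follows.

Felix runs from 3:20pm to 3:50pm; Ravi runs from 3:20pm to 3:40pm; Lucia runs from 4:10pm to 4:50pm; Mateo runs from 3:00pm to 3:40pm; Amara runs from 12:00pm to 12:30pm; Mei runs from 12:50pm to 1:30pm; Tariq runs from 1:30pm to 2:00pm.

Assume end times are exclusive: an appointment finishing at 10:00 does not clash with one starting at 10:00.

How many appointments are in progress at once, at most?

3

Walk through starts and ends in time order (an end at T is processed before a start at T):
12:00pm start Amara → 1
12:30pm end Amara → 0
12:50pm start Mei → 1
1:30pm end Mei → 0
1:30pm start Tariq → 1
2:00pm end Tariq → 0
3:00pm start Mateo → 1
3:20pm start Felix → 2
3:20pm start Ravi → 3
3:40pm end Mateo → 2
3:40pm end Ravi → 1
3:50pm end Felix → 0
4:10pm start Lucia → 1
4:50pm end Lucia → 0
Peak is 3, at 3:20pm (Felix, Mateo, Ravi).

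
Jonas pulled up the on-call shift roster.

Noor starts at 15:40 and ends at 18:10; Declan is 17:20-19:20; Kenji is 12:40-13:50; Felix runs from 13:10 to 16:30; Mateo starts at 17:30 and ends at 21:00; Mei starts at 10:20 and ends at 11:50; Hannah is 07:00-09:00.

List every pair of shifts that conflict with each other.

Declan & Mateo, Declan & Noor, Felix & Kenji, Felix & Noor, Mateo & Noor

Sorted by start: Hannah, Mei, Kenji, Felix, Noor, Declan, Mateo.
Mei starts after Hannah ends, so Hannah has no further overlaps.
Kenji starts after Mei ends, so Mei has no further overlaps.
Felix starts before Kenji ends → Kenji and Felix overlap.
Noor starts after Kenji ends, so Kenji has no further overlaps.
Noor starts before Felix ends → Felix and Noor overlap.
Declan starts after Felix ends, so Felix has no further overlaps.
Declan starts before Noor ends → Noor and Declan overlap.
Mateo starts before Noor ends → Noor and Mateo overlap.
Mateo starts before Declan ends → Declan and Mateo overlap.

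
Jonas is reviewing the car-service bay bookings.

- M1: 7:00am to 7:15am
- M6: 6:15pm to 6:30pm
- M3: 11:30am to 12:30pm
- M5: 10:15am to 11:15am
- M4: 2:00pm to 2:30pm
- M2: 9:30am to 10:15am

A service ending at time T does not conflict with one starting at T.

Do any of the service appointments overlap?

No

Sorted by start: M1, M2, M5, M3, M4, M6.
M2 starts after M1 ends — done with M1.
M5 starts exactly when M2 ends (back-to-back, no overlap) — done with M2.
M3 starts after M5 ends — done with M5.
M4 starts after M3 ends — done with M3.
M6 starts after M4 ends.
Every pair is clear; the schedule has no overlaps.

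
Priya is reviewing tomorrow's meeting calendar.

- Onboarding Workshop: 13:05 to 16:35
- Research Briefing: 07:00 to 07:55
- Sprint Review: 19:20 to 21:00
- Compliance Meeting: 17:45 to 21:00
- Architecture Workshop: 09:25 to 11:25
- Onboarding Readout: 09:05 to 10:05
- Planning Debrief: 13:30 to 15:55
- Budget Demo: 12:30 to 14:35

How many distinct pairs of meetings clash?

5

Sorted by start: Research Briefing, Onboarding Readout, Architecture Workshop, Budget Demo, Onboarding Workshop, Planning Debrief, Compliance Meeting, Sprint Review.
Onboarding Readout starts after Research Briefing ends, so Research Briefing has no further overlaps.
Architecture Workshop starts before Onboarding Readout ends → Onboarding Readout and Architecture Workshop overlap.
Budget Demo starts after Onboarding Readout ends, so Onboarding Readout has no further overlaps.
Budget Demo starts after Architecture Workshop ends, so Architecture Workshop has no further overlaps.
Onboarding Workshop starts before Budget Demo ends → Budget Demo and Onboarding Workshop overlap.
Planning Debrief starts before Budget Demo ends → Budget Demo and Planning Debrief overlap.
Compliance Meeting starts after Budget Demo ends, so Budget Demo has no further overlaps.
Planning Debrief starts before Onboarding Workshop ends → Onboarding Workshop and Planning Debrief overlap.
Compliance Meeting starts after Onboarding Workshop ends, so Onboarding Workshop has no further overlaps.
Compliance Meeting starts after Planning Debrief ends, so Planning Debrief has no further overlaps.
Sprint Review starts before Compliance Meeting ends → Compliance Meeting and Sprint Review overlap.
Overlapping pairs: Architecture Workshop & Onboarding Readout, Budget Demo & Onboarding Workshop, Budget Demo & Planning Debrief, Compliance Meeting & Sprint Review, Onboarding Workshop & Planning Debrief — 5 in total.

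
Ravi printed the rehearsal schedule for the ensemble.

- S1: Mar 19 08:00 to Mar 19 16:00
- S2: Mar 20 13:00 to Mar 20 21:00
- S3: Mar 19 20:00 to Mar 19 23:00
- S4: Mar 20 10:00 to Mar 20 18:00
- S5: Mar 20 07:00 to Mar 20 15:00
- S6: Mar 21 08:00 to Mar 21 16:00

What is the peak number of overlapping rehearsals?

Sweep the timeline, counting +1 at each start and −1 at each end (ends before starts at a tie):
Mar 19 08:00 start S1 → 1
Mar 19 16:00 end S1 → 0
Mar 19 20:00 start S3 → 1
Mar 19 23:00 end S3 → 0
Mar 20 07:00 start S5 → 1
Mar 20 10:00 start S4 → 2
Mar 20 13:00 start S2 → 3
Mar 20 15:00 end S5 → 2
Mar 20 18:00 end S4 → 1
Mar 20 21:00 end S2 → 0
Mar 21 08:00 start S6 → 1
Mar 21 16:00 end S6 → 0
Peak is 3, at Mar 20 13:00 (S2, S4, S5).

3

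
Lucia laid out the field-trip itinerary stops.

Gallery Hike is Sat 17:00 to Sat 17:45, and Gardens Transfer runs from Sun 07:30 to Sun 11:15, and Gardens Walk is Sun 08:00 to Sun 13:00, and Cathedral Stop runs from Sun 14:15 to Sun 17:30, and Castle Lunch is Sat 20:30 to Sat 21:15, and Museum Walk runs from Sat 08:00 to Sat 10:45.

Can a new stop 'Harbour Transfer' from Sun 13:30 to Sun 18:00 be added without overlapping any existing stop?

Museum Walk: ends Sat 10:45 at or before Harbour Transfer starts Sun 13:30 → clear.
Gallery Hike: ends Sat 17:45 at or before Harbour Transfer starts Sun 13:30 → clear.
Castle Lunch: ends Sat 21:15 at or before Harbour Transfer starts Sun 13:30 → clear.
Gardens Transfer: ends Sun 11:15 at or before Harbour Transfer starts Sun 13:30 → clear.
Gardens Walk: ends Sun 13:00 at or before Harbour Transfer starts Sun 13:30 → clear.
Cathedral Stop: starts Sun 14:15 before Harbour Transfer ends Sun 18:00, and ends Sun 17:30 after Harbour Transfer starts Sun 13:30 → overlap.
Harbour Transfer overlaps Cathedral Stop.

No — it overlaps Cathedral Stop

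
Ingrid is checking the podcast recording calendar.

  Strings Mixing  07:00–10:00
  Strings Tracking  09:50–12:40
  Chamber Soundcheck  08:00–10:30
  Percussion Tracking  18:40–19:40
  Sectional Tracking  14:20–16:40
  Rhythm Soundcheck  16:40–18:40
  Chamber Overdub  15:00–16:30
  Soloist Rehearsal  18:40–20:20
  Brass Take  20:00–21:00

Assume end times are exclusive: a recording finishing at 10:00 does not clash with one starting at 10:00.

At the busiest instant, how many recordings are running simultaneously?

3

Sort all start/end points and keep a running count:
07:00 start Strings Mixing → 1
08:00 start Chamber Soundcheck → 2
09:50 start Strings Tracking → 3
10:00 end Strings Mixing → 2
10:30 end Chamber Soundcheck → 1
12:40 end Strings Tracking → 0
14:20 start Sectional Tracking → 1
15:00 start Chamber Overdub → 2
16:30 end Chamber Overdub → 1
16:40 end Sectional Tracking → 0
16:40 start Rhythm Soundcheck → 1
18:40 end Rhythm Soundcheck → 0
18:40 start Percussion Tracking → 1
18:40 start Soloist Rehearsal → 2
19:40 end Percussion Tracking → 1
20:00 start Brass Take → 2
20:20 end Soloist Rehearsal → 1
21:00 end Brass Take → 0
Peak is 3, at 09:50 (Chamber Soundcheck, Strings Mixing, Strings Tracking).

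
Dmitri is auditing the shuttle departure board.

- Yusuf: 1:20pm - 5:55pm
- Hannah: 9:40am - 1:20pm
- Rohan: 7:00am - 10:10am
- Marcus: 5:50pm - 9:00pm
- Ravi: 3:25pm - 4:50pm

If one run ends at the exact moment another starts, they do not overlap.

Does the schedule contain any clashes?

Yes

Sorted by start: Rohan, Hannah, Yusuf, Ravi, Marcus.
Hannah starts before Rohan ends → Rohan and Hannah overlap.
That's a conflict, so the schedule is not conflict-free.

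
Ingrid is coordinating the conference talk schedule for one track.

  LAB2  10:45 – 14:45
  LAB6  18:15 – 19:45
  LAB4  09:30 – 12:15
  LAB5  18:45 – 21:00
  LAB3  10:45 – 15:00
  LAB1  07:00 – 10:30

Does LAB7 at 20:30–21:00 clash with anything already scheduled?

LAB1: ends 10:30 at or before LAB7 starts 20:30 → clear.
LAB4: ends 12:15 at or before LAB7 starts 20:30 → clear.
LAB2: ends 14:45 at or before LAB7 starts 20:30 → clear.
LAB3: ends 15:00 at or before LAB7 starts 20:30 → clear.
LAB6: ends 19:45 at or before LAB7 starts 20:30 → clear.
LAB5: starts 18:45 before LAB7 ends 21:00, and ends 21:00 after LAB7 starts 20:30 → overlap.
LAB7 overlaps LAB5.

Yes — it overlaps LAB5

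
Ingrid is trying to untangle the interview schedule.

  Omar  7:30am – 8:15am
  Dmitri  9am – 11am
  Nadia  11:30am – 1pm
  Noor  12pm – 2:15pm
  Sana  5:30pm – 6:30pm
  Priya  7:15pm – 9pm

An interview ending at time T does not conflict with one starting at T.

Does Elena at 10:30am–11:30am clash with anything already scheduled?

Omar: ends 8:15am at or before Elena starts 10:30am → clear.
Dmitri: starts 9am before Elena ends 11:30am, and ends 11am after Elena starts 10:30am → overlap.
Nadia: starts 11:30am at or after Elena ends 11:30am → clear.
Noor: starts 12pm at or after Elena ends 11:30am → clear.
Sana: starts 5:30pm at or after Elena ends 11:30am → clear.
Priya: starts 7:15pm at or after Elena ends 11:30am → clear.
Elena overlaps Dmitri.

Yes — it overlaps Dmitri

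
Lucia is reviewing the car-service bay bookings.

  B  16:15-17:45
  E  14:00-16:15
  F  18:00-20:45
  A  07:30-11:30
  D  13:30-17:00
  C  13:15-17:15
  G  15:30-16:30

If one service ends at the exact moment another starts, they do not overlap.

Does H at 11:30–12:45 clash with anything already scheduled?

No — it doesn't clash with anything

A: ends 11:30 at or before H starts 11:30 → clear.
C: starts 13:15 at or after H ends 12:45 → clear.
D: starts 13:30 at or after H ends 12:45 → clear.
E: starts 14:00 at or after H ends 12:45 → clear.
G: starts 15:30 at or after H ends 12:45 → clear.
B: starts 16:15 at or after H ends 12:45 → clear.
F: starts 18:00 at or after H ends 12:45 → clear.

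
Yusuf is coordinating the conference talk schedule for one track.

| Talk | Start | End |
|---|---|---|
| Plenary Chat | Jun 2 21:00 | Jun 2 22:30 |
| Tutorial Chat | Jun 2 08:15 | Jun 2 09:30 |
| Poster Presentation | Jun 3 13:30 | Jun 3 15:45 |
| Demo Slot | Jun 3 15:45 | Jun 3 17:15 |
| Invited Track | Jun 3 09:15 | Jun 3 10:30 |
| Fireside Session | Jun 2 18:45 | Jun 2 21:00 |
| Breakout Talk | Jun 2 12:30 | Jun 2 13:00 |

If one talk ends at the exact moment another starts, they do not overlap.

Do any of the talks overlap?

No

Two intervals overlap when each starts before the other ends.
Sorted by start: Tutorial Chat, Breakout Talk, Fireside Session, Plenary Chat, Invited Track, Poster Presentation, Demo Slot.
Breakout Talk starts after Tutorial Chat ends, so Tutorial Chat has no further overlaps.
Fireside Session starts after Breakout Talk ends, so Breakout Talk has no further overlaps.
Plenary Chat starts exactly when Fireside Session ends (back-to-back, no overlap), so Fireside Session has no further overlaps.
Invited Track starts after Plenary Chat ends, so Plenary Chat has no further overlaps.
Poster Presentation starts after Invited Track ends, so Invited Track has no further overlaps.
Demo Slot starts exactly when Poster Presentation ends (back-to-back, no overlap).
Every pair is clear; the schedule has no overlaps.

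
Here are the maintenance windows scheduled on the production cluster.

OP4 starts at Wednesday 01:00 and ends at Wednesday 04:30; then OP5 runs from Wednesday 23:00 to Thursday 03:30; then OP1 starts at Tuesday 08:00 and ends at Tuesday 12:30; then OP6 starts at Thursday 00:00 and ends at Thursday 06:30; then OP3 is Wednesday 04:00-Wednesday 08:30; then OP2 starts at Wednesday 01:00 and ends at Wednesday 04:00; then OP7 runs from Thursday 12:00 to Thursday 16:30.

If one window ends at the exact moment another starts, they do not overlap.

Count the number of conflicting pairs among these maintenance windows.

3

Sorted by start: OP1, OP2, OP4, OP3, OP5, OP6, OP7.
OP2 starts after OP1 ends, so OP1 has no further overlaps.
OP4 starts before OP2 ends → OP2 and OP4 overlap.
OP3 starts exactly when OP2 ends (back-to-back, no overlap), so OP2 has no further overlaps.
OP3 starts before OP4 ends → OP4 and OP3 overlap.
OP5 starts after OP4 ends, so OP4 has no further overlaps.
OP5 starts after OP3 ends, so OP3 has no further overlaps.
OP6 starts before OP5 ends → OP5 and OP6 overlap.
OP7 starts after OP5 ends.
OP7 starts after OP6 ends.
Overlapping pairs: OP2 & OP4, OP3 & OP4, OP5 & OP6 — 3 in total.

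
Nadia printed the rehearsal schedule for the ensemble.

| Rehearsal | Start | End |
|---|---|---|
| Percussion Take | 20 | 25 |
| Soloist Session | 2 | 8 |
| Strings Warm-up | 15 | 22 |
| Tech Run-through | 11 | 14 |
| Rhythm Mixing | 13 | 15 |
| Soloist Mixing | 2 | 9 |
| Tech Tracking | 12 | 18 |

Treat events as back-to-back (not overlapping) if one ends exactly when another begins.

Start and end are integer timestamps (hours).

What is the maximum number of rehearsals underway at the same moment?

Walk through starts and ends in time order (an end at T is processed before a start at T):
2 start Soloist Mixing → 1
2 start Soloist Session → 2
8 end Soloist Session → 1
9 end Soloist Mixing → 0
11 start Tech Run-through → 1
12 start Tech Tracking → 2
13 start Rhythm Mixing → 3
14 end Tech Run-through → 2
15 end Rhythm Mixing → 1
15 start Strings Warm-up → 2
18 end Tech Tracking → 1
20 start Percussion Take → 2
22 end Strings Warm-up → 1
25 end Percussion Take → 0
Peak is 3, at 13 (Rhythm Mixing, Tech Run-through, Tech Tracking).

3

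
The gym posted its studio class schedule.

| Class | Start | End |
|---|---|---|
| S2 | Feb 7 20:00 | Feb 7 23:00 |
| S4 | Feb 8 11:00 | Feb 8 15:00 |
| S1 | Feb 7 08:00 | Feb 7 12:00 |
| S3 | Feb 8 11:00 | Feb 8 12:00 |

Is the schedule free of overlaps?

No

Sorted by start: S1, S2, S3, S4.
S2 starts after S1 ends, so S1 has no further overlaps.
S3 starts after S2 ends, so S2 has no further overlaps.
S4 starts before S3 ends → S3 and S4 overlap.
That's a conflict, so the schedule is not conflict-free.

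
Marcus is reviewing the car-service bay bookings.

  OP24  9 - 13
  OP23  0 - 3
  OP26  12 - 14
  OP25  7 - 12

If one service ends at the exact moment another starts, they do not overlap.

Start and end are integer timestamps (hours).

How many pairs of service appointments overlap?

Two intervals overlap when each starts before the other ends.
Sorted by start: OP23, OP25, OP24, OP26.
OP25 starts after OP23 ends, so OP23 has no further overlaps.
OP24 starts before OP25 ends → OP25 and OP24 overlap.
OP26 starts exactly when OP25 ends (back-to-back, no overlap).
OP26 starts before OP24 ends → OP24 and OP26 overlap.
Overlapping pairs: OP24 & OP25, OP24 & OP26 — 2 in total.

2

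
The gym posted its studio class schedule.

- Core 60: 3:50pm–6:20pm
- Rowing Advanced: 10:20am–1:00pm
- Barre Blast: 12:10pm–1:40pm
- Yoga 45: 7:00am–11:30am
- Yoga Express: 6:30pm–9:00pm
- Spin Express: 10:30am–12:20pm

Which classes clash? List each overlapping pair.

Sorted by start: Yoga 45, Rowing Advanced, Spin Express, Barre Blast, Core 60, Yoga Express.
Rowing Advanced starts before Yoga 45 ends → Yoga 45 and Rowing Advanced overlap.
Spin Express starts before Yoga 45 ends → Yoga 45 and Spin Express overlap.
Barre Blast starts after Yoga 45 ends; Yoga 45 is clear from here.
Spin Express starts before Rowing Advanced ends → Rowing Advanced and Spin Express overlap.
Barre Blast starts before Rowing Advanced ends → Rowing Advanced and Barre Blast overlap.
Core 60 starts after Rowing Advanced ends; Rowing Advanced is clear from here.
Barre Blast starts before Spin Express ends → Spin Express and Barre Blast overlap.
Core 60 starts after Spin Express ends; Spin Express is clear from here.
Core 60 starts after Barre Blast ends; Barre Blast is clear from here.
Yoga Express starts after Core 60 ends.

Barre Blast & Rowing Advanced, Barre Blast & Spin Express, Rowing Advanced & Spin Express, Rowing Advanced & Yoga 45, Spin Express & Yoga 45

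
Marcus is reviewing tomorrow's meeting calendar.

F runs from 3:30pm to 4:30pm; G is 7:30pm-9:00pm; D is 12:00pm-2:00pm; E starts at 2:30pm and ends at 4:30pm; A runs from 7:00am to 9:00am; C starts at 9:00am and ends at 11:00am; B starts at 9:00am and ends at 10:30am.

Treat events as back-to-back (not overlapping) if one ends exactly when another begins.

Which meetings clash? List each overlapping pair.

B & C, E & F

Sorted by start: A, B, C, D, E, F, G.
B starts exactly when A ends (back-to-back, no overlap), so nothing later overlaps A either.
C starts before B ends → B and C overlap.
D starts after B ends, so nothing later overlaps B either.
D starts after C ends, so nothing later overlaps C either.
E starts after D ends, so nothing later overlaps D either.
F starts before E ends → E and F overlap.
G starts after E ends.
G starts after F ends.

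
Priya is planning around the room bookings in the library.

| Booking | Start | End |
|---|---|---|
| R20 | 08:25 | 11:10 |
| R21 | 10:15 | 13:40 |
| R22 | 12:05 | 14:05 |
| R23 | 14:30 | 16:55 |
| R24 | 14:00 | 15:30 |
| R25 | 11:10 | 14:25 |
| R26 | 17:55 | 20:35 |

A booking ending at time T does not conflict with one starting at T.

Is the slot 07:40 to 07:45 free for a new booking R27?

R20: starts 08:25 at or after R27 ends 07:45 → clear.
R21: starts 10:15 at or after R27 ends 07:45 → clear.
R25: starts 11:10 at or after R27 ends 07:45 → clear.
R22: starts 12:05 at or after R27 ends 07:45 → clear.
R24: starts 14:00 at or after R27 ends 07:45 → clear.
R23: starts 14:30 at or after R27 ends 07:45 → clear.
R26: starts 17:55 at or after R27 ends 07:45 → clear.

Yes — the slot is free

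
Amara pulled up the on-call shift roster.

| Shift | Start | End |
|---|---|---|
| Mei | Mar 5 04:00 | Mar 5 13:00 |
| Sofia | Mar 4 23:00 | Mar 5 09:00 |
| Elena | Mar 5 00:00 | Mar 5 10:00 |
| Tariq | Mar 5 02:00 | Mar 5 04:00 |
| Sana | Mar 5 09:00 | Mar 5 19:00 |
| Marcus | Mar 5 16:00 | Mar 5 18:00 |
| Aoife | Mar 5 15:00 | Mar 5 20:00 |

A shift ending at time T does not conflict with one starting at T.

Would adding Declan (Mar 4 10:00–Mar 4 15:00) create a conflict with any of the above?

Sofia: starts Mar 4 23:00 at or after Declan ends Mar 4 15:00 → clear.
Elena: starts Mar 5 00:00 at or after Declan ends Mar 4 15:00 → clear.
Tariq: starts Mar 5 02:00 at or after Declan ends Mar 4 15:00 → clear.
Mei: starts Mar 5 04:00 at or after Declan ends Mar 4 15:00 → clear.
Sana: starts Mar 5 09:00 at or after Declan ends Mar 4 15:00 → clear.
Aoife: starts Mar 5 15:00 at or after Declan ends Mar 4 15:00 → clear.
Marcus: starts Mar 5 16:00 at or after Declan ends Mar 4 15:00 → clear.

No — it doesn't clash with anything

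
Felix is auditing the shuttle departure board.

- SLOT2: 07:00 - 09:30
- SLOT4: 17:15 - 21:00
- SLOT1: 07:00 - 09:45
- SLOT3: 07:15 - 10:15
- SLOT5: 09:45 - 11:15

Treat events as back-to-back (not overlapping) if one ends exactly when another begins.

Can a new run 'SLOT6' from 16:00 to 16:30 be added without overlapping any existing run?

SLOT1: ends 09:45 at or before SLOT6 starts 16:00 → clear.
SLOT2: ends 09:30 at or before SLOT6 starts 16:00 → clear.
SLOT3: ends 10:15 at or before SLOT6 starts 16:00 → clear.
SLOT5: ends 11:15 at or before SLOT6 starts 16:00 → clear.
SLOT4: starts 17:15 at or after SLOT6 ends 16:30 → clear.

Yes — the slot is free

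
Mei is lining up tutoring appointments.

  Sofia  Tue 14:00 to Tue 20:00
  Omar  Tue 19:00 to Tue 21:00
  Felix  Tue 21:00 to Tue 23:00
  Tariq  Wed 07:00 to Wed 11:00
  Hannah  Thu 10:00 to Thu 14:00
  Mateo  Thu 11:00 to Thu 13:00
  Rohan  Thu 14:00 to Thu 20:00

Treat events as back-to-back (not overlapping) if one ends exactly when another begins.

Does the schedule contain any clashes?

Check each pair: they overlap iff neither finishes before the other starts.
Sorted by start: Sofia, Omar, Felix, Tariq, Hannah, Mateo, Rohan.
Omar starts before Sofia ends → Sofia and Omar overlap.
That's a conflict, so the schedule is not conflict-free.

Yes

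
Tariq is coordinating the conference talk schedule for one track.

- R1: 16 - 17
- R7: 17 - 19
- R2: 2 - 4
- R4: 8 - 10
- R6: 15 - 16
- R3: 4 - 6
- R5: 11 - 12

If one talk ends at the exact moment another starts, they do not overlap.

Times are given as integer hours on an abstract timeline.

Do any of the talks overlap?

Sorted by start: R2, R3, R4, R5, R6, R1, R7.
R3 starts exactly when R2 ends (back-to-back, no overlap), so R2 has no further overlaps.
R4 starts after R3 ends, so R3 has no further overlaps.
R5 starts after R4 ends, so R4 has no further overlaps.
R6 starts after R5 ends, so R5 has no further overlaps.
R1 starts exactly when R6 ends (back-to-back, no overlap), so R6 has no further overlaps.
R7 starts exactly when R1 ends (back-to-back, no overlap).
Every pair is clear; the schedule has no overlaps.

No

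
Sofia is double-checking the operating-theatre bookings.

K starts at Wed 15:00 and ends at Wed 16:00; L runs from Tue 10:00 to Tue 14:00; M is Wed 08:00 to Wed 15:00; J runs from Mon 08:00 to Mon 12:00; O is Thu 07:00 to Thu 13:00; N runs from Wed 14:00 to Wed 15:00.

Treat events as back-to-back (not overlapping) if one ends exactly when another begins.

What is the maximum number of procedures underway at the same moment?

Walk through starts and ends in time order (an end at T is processed before a start at T):
Mon 08:00 start J → 1
Mon 12:00 end J → 0
Tue 10:00 start L → 1
Tue 14:00 end L → 0
Wed 08:00 start M → 1
Wed 14:00 start N → 2
Wed 15:00 end M → 1
Wed 15:00 end N → 0
Wed 15:00 start K → 1
Wed 16:00 end K → 0
Thu 07:00 start O → 1
Thu 13:00 end O → 0
Peak is 2, at Wed 14:00 (M, N).

2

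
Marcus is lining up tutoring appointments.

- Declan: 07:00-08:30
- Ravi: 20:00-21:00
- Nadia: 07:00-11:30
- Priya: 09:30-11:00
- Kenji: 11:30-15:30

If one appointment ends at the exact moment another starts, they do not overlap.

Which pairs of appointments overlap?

Sorted by start: Nadia, Declan, Priya, Kenji, Ravi.
Declan starts before Nadia ends → Nadia and Declan overlap.
Priya starts before Nadia ends → Nadia and Priya overlap.
Kenji starts exactly when Nadia ends (back-to-back, no overlap), so nothing later overlaps Nadia either.
Priya starts after Declan ends, so nothing later overlaps Declan either.
Kenji starts after Priya ends, so nothing later overlaps Priya either.
Ravi starts after Kenji ends.

Declan & Nadia, Nadia & Priya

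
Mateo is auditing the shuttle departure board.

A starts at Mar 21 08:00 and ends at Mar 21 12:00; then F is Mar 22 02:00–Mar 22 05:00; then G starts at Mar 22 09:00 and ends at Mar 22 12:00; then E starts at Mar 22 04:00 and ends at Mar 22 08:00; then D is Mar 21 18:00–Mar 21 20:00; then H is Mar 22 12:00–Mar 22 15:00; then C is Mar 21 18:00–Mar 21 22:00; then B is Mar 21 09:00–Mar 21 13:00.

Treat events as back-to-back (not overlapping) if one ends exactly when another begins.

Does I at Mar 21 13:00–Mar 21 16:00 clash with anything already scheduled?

No — it doesn't clash with anything

A: ends Mar 21 12:00 at or before I starts Mar 21 13:00 → clear.
B: ends Mar 21 13:00 at or before I starts Mar 21 13:00 → clear.
C: starts Mar 21 18:00 at or after I ends Mar 21 16:00 → clear.
D: starts Mar 21 18:00 at or after I ends Mar 21 16:00 → clear.
F: starts Mar 22 02:00 at or after I ends Mar 21 16:00 → clear.
E: starts Mar 22 04:00 at or after I ends Mar 21 16:00 → clear.
G: starts Mar 22 09:00 at or after I ends Mar 21 16:00 → clear.
H: starts Mar 22 12:00 at or after I ends Mar 21 16:00 → clear.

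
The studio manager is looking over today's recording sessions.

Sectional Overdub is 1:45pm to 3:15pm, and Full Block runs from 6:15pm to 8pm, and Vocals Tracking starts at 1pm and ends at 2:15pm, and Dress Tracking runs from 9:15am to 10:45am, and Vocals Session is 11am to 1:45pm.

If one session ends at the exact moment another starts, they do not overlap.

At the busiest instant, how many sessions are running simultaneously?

2

Walk through starts and ends in time order (an end at T is processed before a start at T):
9:15am start Dress Tracking → 1
10:45am end Dress Tracking → 0
11am start Vocals Session → 1
1pm start Vocals Tracking → 2
1:45pm end Vocals Session → 1
1:45pm start Sectional Overdub → 2
2:15pm end Vocals Tracking → 1
3:15pm end Sectional Overdub → 0
6:15pm start Full Block → 1
8pm end Full Block → 0
Peak is 2, at 1pm (Vocals Session, Vocals Tracking).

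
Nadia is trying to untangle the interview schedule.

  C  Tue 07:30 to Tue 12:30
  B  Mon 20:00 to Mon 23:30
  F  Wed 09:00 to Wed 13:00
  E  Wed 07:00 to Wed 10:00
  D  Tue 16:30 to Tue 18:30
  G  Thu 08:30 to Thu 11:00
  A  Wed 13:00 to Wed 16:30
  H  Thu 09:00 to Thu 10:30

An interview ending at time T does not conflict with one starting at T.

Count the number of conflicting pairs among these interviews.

Two intervals overlap when each starts before the other ends.
Sorted by start: B, C, D, E, F, A, G, H.
C starts after B ends; B is clear from here.
D starts after C ends; C is clear from here.
E starts after D ends; D is clear from here.
F starts before E ends → E and F overlap.
A starts after E ends; E is clear from here.
A starts exactly when F ends (back-to-back, no overlap); F is clear from here.
G starts after A ends; A is clear from here.
H starts before G ends → G and H overlap.
Overlapping pairs: E & F, G & H — 2 in total.

2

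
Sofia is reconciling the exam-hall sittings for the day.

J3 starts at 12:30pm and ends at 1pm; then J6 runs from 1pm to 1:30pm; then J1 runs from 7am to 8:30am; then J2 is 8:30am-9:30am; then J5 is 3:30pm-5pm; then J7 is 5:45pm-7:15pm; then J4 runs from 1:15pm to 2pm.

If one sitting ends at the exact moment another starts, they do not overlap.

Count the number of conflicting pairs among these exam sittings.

Check each pair: they overlap iff neither finishes before the other starts.
Sorted by start: J1, J2, J3, J6, J4, J5, J7.
J2 starts exactly when J1 ends (back-to-back, no overlap) — done with J1.
J3 starts after J2 ends — done with J2.
J6 starts exactly when J3 ends (back-to-back, no overlap) — done with J3.
J4 starts before J6 ends → J6 and J4 overlap.
J5 starts after J6 ends — done with J6.
J5 starts after J4 ends — done with J4.
J7 starts after J5 ends.
Overlapping pairs: J4 & J6 — 1 in total.

1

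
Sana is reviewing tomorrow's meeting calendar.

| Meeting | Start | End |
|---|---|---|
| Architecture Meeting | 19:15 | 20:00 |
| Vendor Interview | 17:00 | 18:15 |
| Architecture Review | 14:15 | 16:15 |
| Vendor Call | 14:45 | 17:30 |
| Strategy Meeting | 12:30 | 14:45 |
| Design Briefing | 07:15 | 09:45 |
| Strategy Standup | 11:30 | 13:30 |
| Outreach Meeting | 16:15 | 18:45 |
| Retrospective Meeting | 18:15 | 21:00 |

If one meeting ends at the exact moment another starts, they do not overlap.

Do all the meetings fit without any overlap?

No

Check each pair: they overlap iff neither finishes before the other starts.
Sorted by start: Design Briefing, Strategy Standup, Strategy Meeting, Architecture Review, Vendor Call, Outreach Meeting, Vendor Interview, Retrospective Meeting, Architecture Meeting.
Strategy Standup starts after Design Briefing ends, so nothing later overlaps Design Briefing either.
Strategy Meeting starts before Strategy Standup ends → Strategy Standup and Strategy Meeting overlap.
That's a conflict, so the schedule is not conflict-free.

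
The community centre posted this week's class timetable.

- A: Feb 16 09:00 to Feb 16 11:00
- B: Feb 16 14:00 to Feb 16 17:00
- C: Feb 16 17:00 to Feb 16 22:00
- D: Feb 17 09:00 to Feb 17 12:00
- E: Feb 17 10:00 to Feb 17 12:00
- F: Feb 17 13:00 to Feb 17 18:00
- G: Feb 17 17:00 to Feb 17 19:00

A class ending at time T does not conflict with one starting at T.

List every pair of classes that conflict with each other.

Sorted by start: A, B, C, D, E, F, G.
B starts after A ends, so nothing later overlaps A either.
C starts exactly when B ends (back-to-back, no overlap), so nothing later overlaps B either.
D starts after C ends, so nothing later overlaps C either.
E starts before D ends → D and E overlap.
F starts after D ends, so nothing later overlaps D either.
F starts after E ends, so nothing later overlaps E either.
G starts before F ends → F and G overlap.

D & E, F & G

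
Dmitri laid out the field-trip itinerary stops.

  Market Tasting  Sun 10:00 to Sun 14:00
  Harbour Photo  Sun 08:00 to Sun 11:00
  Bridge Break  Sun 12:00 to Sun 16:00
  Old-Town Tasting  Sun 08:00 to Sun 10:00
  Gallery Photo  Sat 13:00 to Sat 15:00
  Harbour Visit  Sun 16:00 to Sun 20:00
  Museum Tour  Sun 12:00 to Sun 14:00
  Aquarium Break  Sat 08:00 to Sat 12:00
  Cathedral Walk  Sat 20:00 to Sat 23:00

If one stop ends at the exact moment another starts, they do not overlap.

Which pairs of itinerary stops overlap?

Bridge Break & Market Tasting, Bridge Break & Museum Tour, Harbour Photo & Market Tasting, Harbour Photo & Old-Town Tasting, Market Tasting & Museum Tour

Sorted by start: Aquarium Break, Gallery Photo, Cathedral Walk, Old-Town Tasting, Harbour Photo, Market Tasting, Museum Tour, Bridge Break, Harbour Visit.
Gallery Photo starts after Aquarium Break ends; Aquarium Break is clear from here.
Cathedral Walk starts after Gallery Photo ends; Gallery Photo is clear from here.
Old-Town Tasting starts after Cathedral Walk ends; Cathedral Walk is clear from here.
Harbour Photo starts before Old-Town Tasting ends → Old-Town Tasting and Harbour Photo overlap.
Market Tasting starts exactly when Old-Town Tasting ends (back-to-back, no overlap); Old-Town Tasting is clear from here.
Market Tasting starts before Harbour Photo ends → Harbour Photo and Market Tasting overlap.
Museum Tour starts after Harbour Photo ends; Harbour Photo is clear from here.
Museum Tour starts before Market Tasting ends → Market Tasting and Museum Tour overlap.
Bridge Break starts before Market Tasting ends → Market Tasting and Bridge Break overlap.
Harbour Visit starts after Market Tasting ends.
Bridge Break starts before Museum Tour ends → Museum Tour and Bridge Break overlap.
Harbour Visit starts after Museum Tour ends.
Harbour Visit starts exactly when Bridge Break ends (back-to-back, no overlap).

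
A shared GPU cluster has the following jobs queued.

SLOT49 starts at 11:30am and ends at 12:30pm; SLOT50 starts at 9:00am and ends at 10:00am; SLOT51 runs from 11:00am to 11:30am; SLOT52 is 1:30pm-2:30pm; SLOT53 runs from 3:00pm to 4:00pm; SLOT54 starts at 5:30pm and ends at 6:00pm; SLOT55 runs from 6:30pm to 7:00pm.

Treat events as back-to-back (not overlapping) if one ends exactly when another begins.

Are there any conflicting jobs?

Sorted by start: SLOT50, SLOT51, SLOT49, SLOT52, SLOT53, SLOT54, SLOT55.
SLOT51 starts after SLOT50 ends, so nothing later overlaps SLOT50 either.
SLOT49 starts exactly when SLOT51 ends (back-to-back, no overlap), so nothing later overlaps SLOT51 either.
SLOT52 starts after SLOT49 ends, so nothing later overlaps SLOT49 either.
SLOT53 starts after SLOT52 ends, so nothing later overlaps SLOT52 either.
SLOT54 starts after SLOT53 ends, so nothing later overlaps SLOT53 either.
SLOT55 starts after SLOT54 ends.
Every pair is clear; the schedule has no overlaps.

No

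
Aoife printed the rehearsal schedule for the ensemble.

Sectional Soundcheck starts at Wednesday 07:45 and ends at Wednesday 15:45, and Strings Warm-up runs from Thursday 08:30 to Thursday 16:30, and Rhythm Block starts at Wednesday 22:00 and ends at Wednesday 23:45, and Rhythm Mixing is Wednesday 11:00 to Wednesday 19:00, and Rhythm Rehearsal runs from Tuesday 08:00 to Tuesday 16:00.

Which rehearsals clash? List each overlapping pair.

Rhythm Mixing & Sectional Soundcheck

Two intervals overlap when each starts before the other ends.
Sorted by start: Rhythm Rehearsal, Sectional Soundcheck, Rhythm Mixing, Rhythm Block, Strings Warm-up.
Sectional Soundcheck starts after Rhythm Rehearsal ends — done with Rhythm Rehearsal.
Rhythm Mixing starts before Sectional Soundcheck ends → Sectional Soundcheck and Rhythm Mixing overlap.
Rhythm Block starts after Sectional Soundcheck ends — done with Sectional Soundcheck.
Rhythm Block starts after Rhythm Mixing ends — done with Rhythm Mixing.
Strings Warm-up starts after Rhythm Block ends.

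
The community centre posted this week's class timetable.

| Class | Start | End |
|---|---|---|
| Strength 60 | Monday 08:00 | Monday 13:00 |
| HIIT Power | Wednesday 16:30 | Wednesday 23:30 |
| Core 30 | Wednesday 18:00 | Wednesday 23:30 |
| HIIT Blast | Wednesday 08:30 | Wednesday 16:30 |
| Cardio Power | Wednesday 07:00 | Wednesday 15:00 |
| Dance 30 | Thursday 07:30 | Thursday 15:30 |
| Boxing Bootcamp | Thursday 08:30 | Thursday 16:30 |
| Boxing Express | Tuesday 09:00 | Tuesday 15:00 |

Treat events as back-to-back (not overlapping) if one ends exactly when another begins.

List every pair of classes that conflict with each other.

Boxing Bootcamp & Dance 30, Cardio Power & HIIT Blast, Core 30 & HIIT Power

Two intervals overlap when each starts before the other ends.
Sorted by start: Strength 60, Boxing Express, Cardio Power, HIIT Blast, HIIT Power, Core 30, Dance 30, Boxing Bootcamp.
Boxing Express starts after Strength 60 ends, so Strength 60 has no further overlaps.
Cardio Power starts after Boxing Express ends, so Boxing Express has no further overlaps.
HIIT Blast starts before Cardio Power ends → Cardio Power and HIIT Blast overlap.
HIIT Power starts after Cardio Power ends, so Cardio Power has no further overlaps.
HIIT Power starts exactly when HIIT Blast ends (back-to-back, no overlap), so HIIT Blast has no further overlaps.
Core 30 starts before HIIT Power ends → HIIT Power and Core 30 overlap.
Dance 30 starts after HIIT Power ends, so HIIT Power has no further overlaps.
Dance 30 starts after Core 30 ends, so Core 30 has no further overlaps.
Boxing Bootcamp starts before Dance 30 ends → Dance 30 and Boxing Bootcamp overlap.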